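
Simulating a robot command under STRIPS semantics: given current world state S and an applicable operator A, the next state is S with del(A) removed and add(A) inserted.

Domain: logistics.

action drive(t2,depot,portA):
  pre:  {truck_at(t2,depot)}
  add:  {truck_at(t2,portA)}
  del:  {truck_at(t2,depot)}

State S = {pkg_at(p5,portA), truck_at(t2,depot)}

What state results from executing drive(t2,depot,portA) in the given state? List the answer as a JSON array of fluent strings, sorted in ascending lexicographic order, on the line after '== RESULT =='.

Compute (S \ del) ∪ add:
  pre ⊆ S: {truck_at(t2,depot)} ⊆ S  — applicable
  S \ del = {pkg_at(p5,portA)}
  ∪ add   = {pkg_at(p5,portA), truck_at(t2,portA)}

== RESULT ==
["pkg_at(p5,portA)", "truck_at(t2,portA)"]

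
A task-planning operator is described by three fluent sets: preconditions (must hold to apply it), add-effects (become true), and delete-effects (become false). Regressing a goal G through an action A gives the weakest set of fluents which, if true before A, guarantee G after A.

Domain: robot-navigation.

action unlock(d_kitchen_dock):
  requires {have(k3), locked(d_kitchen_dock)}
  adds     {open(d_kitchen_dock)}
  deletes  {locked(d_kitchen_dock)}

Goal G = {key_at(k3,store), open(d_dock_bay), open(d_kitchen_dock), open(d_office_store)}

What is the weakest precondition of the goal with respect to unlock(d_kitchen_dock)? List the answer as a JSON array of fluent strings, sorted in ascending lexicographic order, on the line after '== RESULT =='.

Compute (G \ add) ∪ pre:
  G ∩ del = {}  (empty — regression defined)
  G \ add = {key_at(k3,store), open(d_dock_bay), open(d_kitchen_dock), open(d_office_store)} \ {open(d_kitchen_dock)} = {key_at(k3,store), open(d_dock_bay), open(d_office_store)}
  ∪ pre   = {key_at(k3,store), open(d_dock_bay), open(d_office_store)} ∪ {have(k3), locked(d_kitchen_dock)}
          = {have(k3), key_at(k3,store), locked(d_kitchen_dock), open(d_dock_bay), open(d_office_store)}

== RESULT ==
["have(k3)", "key_at(k3,store)", "locked(d_kitchen_dock)", "open(d_dock_bay)", "open(d_office_store)"]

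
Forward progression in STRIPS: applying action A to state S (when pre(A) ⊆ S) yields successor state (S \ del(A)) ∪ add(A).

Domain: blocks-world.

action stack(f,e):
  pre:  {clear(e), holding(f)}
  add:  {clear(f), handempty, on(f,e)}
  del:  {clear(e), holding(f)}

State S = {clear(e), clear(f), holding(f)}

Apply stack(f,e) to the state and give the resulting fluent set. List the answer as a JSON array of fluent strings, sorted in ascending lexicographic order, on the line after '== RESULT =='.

Progress:
  pre ⊆ S: {clear(e), holding(f)} ⊆ S  — applicable
  S \ del = {clear(f)}
  ∪ add   = {clear(f), handempty, on(f,e)}

== RESULT ==
["clear(f)", "handempty", "on(f,e)"]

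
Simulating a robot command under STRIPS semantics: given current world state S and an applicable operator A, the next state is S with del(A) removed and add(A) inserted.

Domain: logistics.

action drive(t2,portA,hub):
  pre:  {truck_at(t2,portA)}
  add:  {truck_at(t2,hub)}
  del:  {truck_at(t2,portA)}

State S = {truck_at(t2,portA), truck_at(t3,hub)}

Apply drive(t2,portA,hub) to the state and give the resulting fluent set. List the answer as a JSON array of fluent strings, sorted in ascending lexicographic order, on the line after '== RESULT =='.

Progress:
  pre ⊆ S: {truck_at(t2,portA)} ⊆ S  — applicable
  S \ del = {truck_at(t3,hub)}
  ∪ add   = {truck_at(t2,hub), truck_at(t3,hub)}

== RESULT ==
["truck_at(t2,hub)", "truck_at(t3,hub)"]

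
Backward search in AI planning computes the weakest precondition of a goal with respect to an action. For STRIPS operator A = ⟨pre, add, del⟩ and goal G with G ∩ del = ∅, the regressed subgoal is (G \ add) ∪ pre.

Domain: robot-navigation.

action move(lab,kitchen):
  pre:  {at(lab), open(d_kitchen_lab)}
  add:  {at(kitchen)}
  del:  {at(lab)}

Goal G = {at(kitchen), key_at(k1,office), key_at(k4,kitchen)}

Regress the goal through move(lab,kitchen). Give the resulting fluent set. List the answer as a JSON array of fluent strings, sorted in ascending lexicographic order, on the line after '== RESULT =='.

Regress:
  G ∩ del = {}  (empty — regression defined)
  G \ add = {at(kitchen), key_at(k1,office), key_at(k4,kitchen)} \ {at(kitchen)} = {key_at(k1,office), key_at(k4,kitchen)}
  ∪ pre   = {key_at(k1,office), key_at(k4,kitchen)} ∪ {at(lab), open(d_kitchen_lab)}
          = {at(lab), key_at(k1,office), key_at(k4,kitchen), open(d_kitchen_lab)}

== RESULT ==
["at(lab)", "key_at(k1,office)", "key_at(k4,kitchen)", "open(d_kitchen_lab)"]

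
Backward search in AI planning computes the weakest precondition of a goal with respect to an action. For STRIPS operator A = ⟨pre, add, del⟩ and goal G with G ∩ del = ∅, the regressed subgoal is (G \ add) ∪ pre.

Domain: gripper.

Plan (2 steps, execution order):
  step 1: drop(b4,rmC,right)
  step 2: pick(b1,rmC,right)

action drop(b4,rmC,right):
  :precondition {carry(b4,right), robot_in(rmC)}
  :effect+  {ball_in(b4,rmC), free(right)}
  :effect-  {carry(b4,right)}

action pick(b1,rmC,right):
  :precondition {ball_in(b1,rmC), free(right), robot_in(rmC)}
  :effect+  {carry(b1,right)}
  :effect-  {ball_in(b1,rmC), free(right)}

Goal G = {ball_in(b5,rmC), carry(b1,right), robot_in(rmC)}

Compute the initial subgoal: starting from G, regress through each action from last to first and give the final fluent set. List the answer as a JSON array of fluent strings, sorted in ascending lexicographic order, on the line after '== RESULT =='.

Regress step by step:
  through step 2 (pick(b1,rmC,right)): drop {carry(b1,right)}, keep {ball_in(b5,rmC), robot_in(rmC)}, require {ball_in(b1,rmC), free(right), robot_in(rmC)}
    → {ball_in(b1,rmC), ball_in(b5,rmC), free(right), robot_in(rmC)}
  through step 1 (drop(b4,rmC,right)): drop {free(right)}, keep {ball_in(b1,rmC), ball_in(b5,rmC), robot_in(rmC)}, require {carry(b4,right), robot_in(rmC)}
    → {ball_in(b1,rmC), ball_in(b5,rmC), carry(b4,right), robot_in(rmC)}

== RESULT ==
["ball_in(b1,rmC)", "ball_in(b5,rmC)", "carry(b4,right)", "robot_in(rmC)"]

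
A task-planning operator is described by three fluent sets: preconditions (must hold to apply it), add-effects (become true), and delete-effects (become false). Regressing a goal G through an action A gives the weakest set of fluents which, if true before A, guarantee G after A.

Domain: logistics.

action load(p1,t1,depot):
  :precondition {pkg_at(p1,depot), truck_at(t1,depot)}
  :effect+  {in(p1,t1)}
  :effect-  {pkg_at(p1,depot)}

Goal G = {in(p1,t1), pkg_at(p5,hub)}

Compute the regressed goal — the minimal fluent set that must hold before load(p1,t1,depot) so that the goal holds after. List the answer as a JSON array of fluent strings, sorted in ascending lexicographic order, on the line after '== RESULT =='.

Compute (G \ add) ∪ pre:
  G ∩ del = {}  (empty — regression defined)
  G \ add = {in(p1,t1), pkg_at(p5,hub)} \ {in(p1,t1)} = {pkg_at(p5,hub)}
  ∪ pre   = {pkg_at(p5,hub)} ∪ {pkg_at(p1,depot), truck_at(t1,depot)}
          = {pkg_at(p1,depot), pkg_at(p5,hub), truck_at(t1,depot)}

== RESULT ==
["pkg_at(p1,depot)", "pkg_at(p5,hub)", "truck_at(t1,depot)"]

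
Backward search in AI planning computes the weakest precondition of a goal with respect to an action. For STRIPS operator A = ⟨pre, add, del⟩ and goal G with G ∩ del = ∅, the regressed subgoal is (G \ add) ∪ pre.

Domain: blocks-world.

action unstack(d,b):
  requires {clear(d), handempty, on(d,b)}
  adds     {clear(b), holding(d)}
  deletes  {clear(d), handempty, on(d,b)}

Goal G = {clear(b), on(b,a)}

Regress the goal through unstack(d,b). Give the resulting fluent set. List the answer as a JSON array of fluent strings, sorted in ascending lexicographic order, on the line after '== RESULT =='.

Compute (G \ add) ∪ pre:
  G ∩ del = {}  (empty — regression defined)
  G \ add = {clear(b), on(b,a)} \ {clear(b), holding(d)} = {on(b,a)}
  ∪ pre   = {on(b,a)} ∪ {clear(d), handempty, on(d,b)}
          = {clear(d), handempty, on(b,a), on(d,b)}

== RESULT ==
["clear(d)", "handempty", "on(b,a)", "on(d,b)"]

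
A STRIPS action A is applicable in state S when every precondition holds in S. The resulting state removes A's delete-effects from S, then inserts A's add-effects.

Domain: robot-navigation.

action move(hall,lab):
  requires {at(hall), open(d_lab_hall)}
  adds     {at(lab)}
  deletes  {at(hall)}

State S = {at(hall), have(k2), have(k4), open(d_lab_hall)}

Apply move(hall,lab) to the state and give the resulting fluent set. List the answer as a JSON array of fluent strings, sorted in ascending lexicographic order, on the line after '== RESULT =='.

Compute (S \ del) ∪ add:
  pre ⊆ S: {at(hall), open(d_lab_hall)} ⊆ S  — applicable
  S \ del = {have(k2), have(k4), open(d_lab_hall)}
  ∪ add   = {at(lab), have(k2), have(k4), open(d_lab_hall)}

== RESULT ==
["at(lab)", "have(k2)", "have(k4)", "open(d_lab_hall)"]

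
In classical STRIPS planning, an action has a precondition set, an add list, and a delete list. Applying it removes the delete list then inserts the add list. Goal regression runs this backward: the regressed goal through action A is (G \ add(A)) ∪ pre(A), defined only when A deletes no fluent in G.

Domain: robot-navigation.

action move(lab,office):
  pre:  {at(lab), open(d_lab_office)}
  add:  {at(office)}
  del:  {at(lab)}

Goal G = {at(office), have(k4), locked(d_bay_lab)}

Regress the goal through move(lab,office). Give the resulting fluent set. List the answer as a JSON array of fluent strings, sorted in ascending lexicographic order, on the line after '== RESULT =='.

Compute (G \ add) ∪ pre:
  G ∩ del = {}  (empty — regression defined)
  G \ add = {at(office), have(k4), locked(d_bay_lab)} \ {at(office)} = {have(k4), locked(d_bay_lab)}
  ∪ pre   = {have(k4), locked(d_bay_lab)} ∪ {at(lab), open(d_lab_office)}
          = {at(lab), have(k4), locked(d_bay_lab), open(d_lab_office)}

== RESULT ==
["at(lab)", "have(k4)", "locked(d_bay_lab)", "open(d_lab_office)"]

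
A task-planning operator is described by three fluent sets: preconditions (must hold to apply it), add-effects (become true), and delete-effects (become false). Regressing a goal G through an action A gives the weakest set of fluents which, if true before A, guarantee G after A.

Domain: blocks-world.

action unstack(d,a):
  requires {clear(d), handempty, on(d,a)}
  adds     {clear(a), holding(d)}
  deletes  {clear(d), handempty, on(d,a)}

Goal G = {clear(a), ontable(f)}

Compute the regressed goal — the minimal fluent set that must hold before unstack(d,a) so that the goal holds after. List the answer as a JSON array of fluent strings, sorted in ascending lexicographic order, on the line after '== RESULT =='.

Regress:
  G ∩ del = {}  (empty — regression defined)
  G \ add = {clear(a), ontable(f)} \ {clear(a), holding(d)} = {ontable(f)}
  ∪ pre   = {ontable(f)} ∪ {clear(d), handempty, on(d,a)}
          = {clear(d), handempty, on(d,a), ontable(f)}

== RESULT ==
["clear(d)", "handempty", "on(d,a)", "ontable(f)"]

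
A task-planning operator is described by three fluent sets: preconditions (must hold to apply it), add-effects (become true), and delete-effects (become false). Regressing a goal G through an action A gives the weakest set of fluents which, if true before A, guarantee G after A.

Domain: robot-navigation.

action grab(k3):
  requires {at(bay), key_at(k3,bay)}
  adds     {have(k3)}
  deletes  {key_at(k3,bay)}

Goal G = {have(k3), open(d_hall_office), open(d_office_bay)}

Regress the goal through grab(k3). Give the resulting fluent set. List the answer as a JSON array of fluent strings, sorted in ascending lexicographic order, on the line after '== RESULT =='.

Regress:
  G ∩ del = {}  (empty — regression defined)
  G \ add = {have(k3), open(d_hall_office), open(d_office_bay)} \ {have(k3)} = {open(d_hall_office), open(d_office_bay)}
  ∪ pre   = {open(d_hall_office), open(d_office_bay)} ∪ {at(bay), key_at(k3,bay)}
          = {at(bay), key_at(k3,bay), open(d_hall_office), open(d_office_bay)}

== RESULT ==
["at(bay)", "key_at(k3,bay)", "open(d_hall_office)", "open(d_office_bay)"]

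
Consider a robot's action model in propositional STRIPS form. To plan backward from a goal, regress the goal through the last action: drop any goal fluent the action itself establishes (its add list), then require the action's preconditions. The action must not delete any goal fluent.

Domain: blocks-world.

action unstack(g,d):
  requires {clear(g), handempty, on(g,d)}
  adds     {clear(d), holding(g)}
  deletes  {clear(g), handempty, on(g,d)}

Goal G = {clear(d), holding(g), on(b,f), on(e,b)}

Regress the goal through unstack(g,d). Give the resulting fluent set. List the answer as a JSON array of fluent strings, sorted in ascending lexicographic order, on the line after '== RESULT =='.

Compute (G \ add) ∪ pre:
  G ∩ del = {}  (empty — regression defined)
  G \ add = {clear(d), holding(g), on(b,f), on(e,b)} \ {clear(d), holding(g)} = {on(b,f), on(e,b)}
  ∪ pre   = {on(b,f), on(e,b)} ∪ {clear(g), handempty, on(g,d)}
          = {clear(g), handempty, on(b,f), on(e,b), on(g,d)}

== RESULT ==
["clear(g)", "handempty", "on(b,f)", "on(e,b)", "on(g,d)"]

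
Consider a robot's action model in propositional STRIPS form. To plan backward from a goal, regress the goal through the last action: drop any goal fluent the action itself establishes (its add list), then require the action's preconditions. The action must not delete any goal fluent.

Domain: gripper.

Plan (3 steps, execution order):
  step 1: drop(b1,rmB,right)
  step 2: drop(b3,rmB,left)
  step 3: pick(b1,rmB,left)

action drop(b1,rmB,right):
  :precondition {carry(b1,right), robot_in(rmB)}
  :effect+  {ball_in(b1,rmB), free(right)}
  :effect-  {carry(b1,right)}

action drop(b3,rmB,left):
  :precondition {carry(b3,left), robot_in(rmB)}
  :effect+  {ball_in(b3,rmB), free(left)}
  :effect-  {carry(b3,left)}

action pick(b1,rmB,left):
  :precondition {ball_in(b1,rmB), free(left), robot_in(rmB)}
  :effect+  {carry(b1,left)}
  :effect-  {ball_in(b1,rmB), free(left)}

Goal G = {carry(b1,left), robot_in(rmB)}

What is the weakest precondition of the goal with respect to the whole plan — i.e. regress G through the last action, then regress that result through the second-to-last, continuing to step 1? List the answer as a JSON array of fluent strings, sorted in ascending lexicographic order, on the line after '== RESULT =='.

Regress step by step:
  through step 3 (pick(b1,rmB,left)): drop {carry(b1,left)}, keep {robot_in(rmB)}, require {ball_in(b1,rmB), free(left), robot_in(rmB)}
    → {ball_in(b1,rmB), free(left), robot_in(rmB)}
  through step 2 (drop(b3,rmB,left)): drop {free(left)}, keep {ball_in(b1,rmB), robot_in(rmB)}, require {carry(b3,left), robot_in(rmB)}
    → {ball_in(b1,rmB), carry(b3,left), robot_in(rmB)}
  through step 1 (drop(b1,rmB,right)): drop {ball_in(b1,rmB)}, keep {carry(b3,left), robot_in(rmB)}, require {carry(b1,right), robot_in(rmB)}
    → {carry(b1,right), carry(b3,left), robot_in(rmB)}

== RESULT ==
["carry(b1,right)", "carry(b3,left)", "robot_in(rmB)"]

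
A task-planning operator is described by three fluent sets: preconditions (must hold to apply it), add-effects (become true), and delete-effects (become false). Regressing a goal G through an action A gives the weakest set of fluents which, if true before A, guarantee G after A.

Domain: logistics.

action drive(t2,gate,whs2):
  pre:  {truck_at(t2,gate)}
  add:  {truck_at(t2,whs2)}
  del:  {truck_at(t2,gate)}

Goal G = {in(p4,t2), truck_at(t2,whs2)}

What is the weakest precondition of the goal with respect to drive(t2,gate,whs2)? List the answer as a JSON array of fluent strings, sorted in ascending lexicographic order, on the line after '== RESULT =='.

Regress:
  G ∩ del = {}  (empty — regression defined)
  G \ add = {in(p4,t2), truck_at(t2,whs2)} \ {truck_at(t2,whs2)} = {in(p4,t2)}
  ∪ pre   = {in(p4,t2)} ∪ {truck_at(t2,gate)}
          = {in(p4,t2), truck_at(t2,gate)}

== RESULT ==
["in(p4,t2)", "truck_at(t2,gate)"]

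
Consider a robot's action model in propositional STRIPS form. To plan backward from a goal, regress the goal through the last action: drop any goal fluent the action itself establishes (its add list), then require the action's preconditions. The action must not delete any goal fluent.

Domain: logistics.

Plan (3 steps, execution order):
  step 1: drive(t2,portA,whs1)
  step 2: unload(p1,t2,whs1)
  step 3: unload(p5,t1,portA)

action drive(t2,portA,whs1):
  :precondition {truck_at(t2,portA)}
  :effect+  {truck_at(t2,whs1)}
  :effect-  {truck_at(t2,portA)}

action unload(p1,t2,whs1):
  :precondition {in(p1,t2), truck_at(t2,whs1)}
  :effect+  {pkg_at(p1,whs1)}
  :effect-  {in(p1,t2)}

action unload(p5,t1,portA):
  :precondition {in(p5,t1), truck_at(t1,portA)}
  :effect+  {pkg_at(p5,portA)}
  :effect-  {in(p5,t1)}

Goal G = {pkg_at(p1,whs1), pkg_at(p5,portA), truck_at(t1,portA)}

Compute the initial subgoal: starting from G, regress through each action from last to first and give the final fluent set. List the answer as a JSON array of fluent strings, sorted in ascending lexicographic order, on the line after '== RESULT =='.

Work backward from the goal:
  through step 3 (unload(p5,t1,portA)): drop {pkg_at(p5,portA)}, keep {pkg_at(p1,whs1), truck_at(t1,portA)}, require {in(p5,t1), truck_at(t1,portA)}
    → {in(p5,t1), pkg_at(p1,whs1), truck_at(t1,portA)}
  through step 2 (unload(p1,t2,whs1)): drop {pkg_at(p1,whs1)}, keep {in(p5,t1), truck_at(t1,portA)}, require {in(p1,t2), truck_at(t2,whs1)}
    → {in(p1,t2), in(p5,t1), truck_at(t1,portA), truck_at(t2,whs1)}
  through step 1 (drive(t2,portA,whs1)): drop {truck_at(t2,whs1)}, keep {in(p1,t2), in(p5,t1), truck_at(t1,portA)}, require {truck_at(t2,portA)}
    → {in(p1,t2), in(p5,t1), truck_at(t1,portA), truck_at(t2,portA)}

== RESULT ==
["in(p1,t2)", "in(p5,t1)", "truck_at(t1,portA)", "truck_at(t2,portA)"]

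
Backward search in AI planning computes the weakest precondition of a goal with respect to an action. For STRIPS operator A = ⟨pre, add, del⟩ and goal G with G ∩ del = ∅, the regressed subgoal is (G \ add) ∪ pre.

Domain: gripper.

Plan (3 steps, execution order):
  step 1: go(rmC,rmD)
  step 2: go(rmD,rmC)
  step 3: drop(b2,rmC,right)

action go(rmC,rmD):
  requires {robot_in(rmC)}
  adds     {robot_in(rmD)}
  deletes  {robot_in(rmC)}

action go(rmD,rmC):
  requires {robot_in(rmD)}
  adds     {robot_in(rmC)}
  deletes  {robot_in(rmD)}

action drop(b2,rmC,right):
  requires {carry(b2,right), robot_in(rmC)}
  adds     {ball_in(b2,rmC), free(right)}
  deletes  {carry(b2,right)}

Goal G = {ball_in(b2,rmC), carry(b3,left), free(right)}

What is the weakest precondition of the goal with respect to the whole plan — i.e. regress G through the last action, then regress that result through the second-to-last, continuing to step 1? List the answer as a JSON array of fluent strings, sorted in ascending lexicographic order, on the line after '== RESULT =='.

Regress step by step:
  through step 3 (drop(b2,rmC,right)): drop {ball_in(b2,rmC), free(right)}, keep {carry(b3,left)}, require {carry(b2,right), robot_in(rmC)}
    → {carry(b2,right), carry(b3,left), robot_in(rmC)}
  through step 2 (go(rmD,rmC)): drop {robot_in(rmC)}, keep {carry(b2,right), carry(b3,left)}, require {robot_in(rmD)}
    → {carry(b2,right), carry(b3,left), robot_in(rmD)}
  through step 1 (go(rmC,rmD)): drop {robot_in(rmD)}, keep {carry(b2,right), carry(b3,left)}, require {robot_in(rmC)}
    → {carry(b2,right), carry(b3,left), robot_in(rmC)}

== RESULT ==
["carry(b2,right)", "carry(b3,left)", "robot_in(rmC)"]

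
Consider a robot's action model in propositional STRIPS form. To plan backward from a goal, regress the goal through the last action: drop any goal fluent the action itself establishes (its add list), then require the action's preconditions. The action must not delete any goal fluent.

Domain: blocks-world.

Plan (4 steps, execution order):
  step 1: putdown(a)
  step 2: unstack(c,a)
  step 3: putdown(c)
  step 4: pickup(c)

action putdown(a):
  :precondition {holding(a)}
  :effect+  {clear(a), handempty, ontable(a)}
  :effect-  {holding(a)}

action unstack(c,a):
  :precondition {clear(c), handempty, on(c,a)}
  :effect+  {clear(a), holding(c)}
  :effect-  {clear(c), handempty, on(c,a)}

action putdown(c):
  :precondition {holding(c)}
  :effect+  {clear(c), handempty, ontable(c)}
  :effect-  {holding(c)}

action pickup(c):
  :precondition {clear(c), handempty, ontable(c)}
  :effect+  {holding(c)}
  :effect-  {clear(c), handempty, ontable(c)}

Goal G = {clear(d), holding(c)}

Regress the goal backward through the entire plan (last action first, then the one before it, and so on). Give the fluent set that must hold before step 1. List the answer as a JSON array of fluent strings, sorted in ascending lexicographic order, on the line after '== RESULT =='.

Work backward from the goal:
  through step 4 (pickup(c)): drop {holding(c)}, keep {clear(d)}, require {clear(c), handempty, ontable(c)}
    → {clear(c), clear(d), handempty, ontable(c)}
  through step 3 (putdown(c)): drop {clear(c), handempty, ontable(c)}, keep {clear(d)}, require {holding(c)}
    → {clear(d), holding(c)}
  through step 2 (unstack(c,a)): drop {holding(c)}, keep {clear(d)}, require {clear(c), handempty, on(c,a)}
    → {clear(c), clear(d), handempty, on(c,a)}
  through step 1 (putdown(a)): drop {handempty}, keep {clear(c), clear(d), on(c,a)}, require {holding(a)}
    → {clear(c), clear(d), holding(a), on(c,a)}

== RESULT ==
["clear(c)", "clear(d)", "holding(a)", "on(c,a)"]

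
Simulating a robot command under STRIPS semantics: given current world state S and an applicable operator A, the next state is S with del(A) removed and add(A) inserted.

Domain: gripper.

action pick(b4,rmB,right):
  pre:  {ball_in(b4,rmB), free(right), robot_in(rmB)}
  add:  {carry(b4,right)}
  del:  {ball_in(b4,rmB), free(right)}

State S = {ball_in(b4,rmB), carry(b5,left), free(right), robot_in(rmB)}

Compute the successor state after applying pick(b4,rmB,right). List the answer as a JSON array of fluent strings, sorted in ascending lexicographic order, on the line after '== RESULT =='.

Progress:
  pre ⊆ S: {ball_in(b4,rmB), free(right), robot_in(rmB)} ⊆ S  — applicable
  S \ del = {carry(b5,left), robot_in(rmB)}
  ∪ add   = {carry(b4,right), carry(b5,left), robot_in(rmB)}

== RESULT ==
["carry(b4,right)", "carry(b5,left)", "robot_in(rmB)"]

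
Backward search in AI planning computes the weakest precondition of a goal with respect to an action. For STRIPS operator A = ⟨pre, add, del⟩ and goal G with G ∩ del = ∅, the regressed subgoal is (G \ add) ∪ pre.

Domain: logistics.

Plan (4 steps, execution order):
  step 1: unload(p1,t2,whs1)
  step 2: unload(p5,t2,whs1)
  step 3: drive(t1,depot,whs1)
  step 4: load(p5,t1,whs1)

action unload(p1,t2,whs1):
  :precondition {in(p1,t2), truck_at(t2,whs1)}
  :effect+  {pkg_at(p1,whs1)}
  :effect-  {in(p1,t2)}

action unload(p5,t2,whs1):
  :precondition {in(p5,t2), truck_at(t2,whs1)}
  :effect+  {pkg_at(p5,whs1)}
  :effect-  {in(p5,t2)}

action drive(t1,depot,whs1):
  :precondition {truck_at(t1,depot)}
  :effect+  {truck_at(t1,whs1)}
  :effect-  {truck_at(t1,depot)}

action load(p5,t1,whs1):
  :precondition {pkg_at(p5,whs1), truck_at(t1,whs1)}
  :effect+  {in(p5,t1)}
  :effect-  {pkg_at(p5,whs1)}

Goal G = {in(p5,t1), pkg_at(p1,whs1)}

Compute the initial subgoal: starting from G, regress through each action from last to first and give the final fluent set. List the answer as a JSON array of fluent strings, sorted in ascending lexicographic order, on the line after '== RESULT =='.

Regress step by step:
  through step 4 (load(p5,t1,whs1)): drop {in(p5,t1)}, keep {pkg_at(p1,whs1)}, require {pkg_at(p5,whs1), truck_at(t1,whs1)}
    → {pkg_at(p1,whs1), pkg_at(p5,whs1), truck_at(t1,whs1)}
  through step 3 (drive(t1,depot,whs1)): drop {truck_at(t1,whs1)}, keep {pkg_at(p1,whs1), pkg_at(p5,whs1)}, require {truck_at(t1,depot)}
    → {pkg_at(p1,whs1), pkg_at(p5,whs1), truck_at(t1,depot)}
  through step 2 (unload(p5,t2,whs1)): drop {pkg_at(p5,whs1)}, keep {pkg_at(p1,whs1), truck_at(t1,depot)}, require {in(p5,t2), truck_at(t2,whs1)}
    → {in(p5,t2), pkg_at(p1,whs1), truck_at(t1,depot), truck_at(t2,whs1)}
  through step 1 (unload(p1,t2,whs1)): drop {pkg_at(p1,whs1)}, keep {in(p5,t2), truck_at(t1,depot), truck_at(t2,whs1)}, require {in(p1,t2), truck_at(t2,whs1)}
    → {in(p1,t2), in(p5,t2), truck_at(t1,depot), truck_at(t2,whs1)}

== RESULT ==
["in(p1,t2)", "in(p5,t2)", "truck_at(t1,depot)", "truck_at(t2,whs1)"]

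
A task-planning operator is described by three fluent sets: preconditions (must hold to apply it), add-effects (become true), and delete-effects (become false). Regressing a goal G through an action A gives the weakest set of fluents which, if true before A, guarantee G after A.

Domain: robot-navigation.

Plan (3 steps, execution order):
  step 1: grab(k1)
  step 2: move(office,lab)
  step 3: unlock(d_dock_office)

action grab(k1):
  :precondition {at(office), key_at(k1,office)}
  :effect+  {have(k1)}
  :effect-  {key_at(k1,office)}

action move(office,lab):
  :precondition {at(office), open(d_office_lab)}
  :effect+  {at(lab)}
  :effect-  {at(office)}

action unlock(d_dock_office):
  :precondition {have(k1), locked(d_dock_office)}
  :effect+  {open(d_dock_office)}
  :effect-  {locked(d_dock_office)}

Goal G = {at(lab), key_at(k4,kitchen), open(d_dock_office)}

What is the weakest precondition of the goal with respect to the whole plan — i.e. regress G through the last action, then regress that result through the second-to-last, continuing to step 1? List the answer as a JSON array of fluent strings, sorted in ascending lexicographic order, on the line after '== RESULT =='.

Regress step by step:
  through step 3 (unlock(d_dock_office)): drop {open(d_dock_office)}, keep {at(lab), key_at(k4,kitchen)}, require {have(k1), locked(d_dock_office)}
    → {at(lab), have(k1), key_at(k4,kitchen), locked(d_dock_office)}
  through step 2 (move(office,lab)): drop {at(lab)}, keep {have(k1), key_at(k4,kitchen), locked(d_dock_office)}, require {at(office), open(d_office_lab)}
    → {at(office), have(k1), key_at(k4,kitchen), locked(d_dock_office), open(d_office_lab)}
  through step 1 (grab(k1)): drop {have(k1)}, keep {at(office), key_at(k4,kitchen), locked(d_dock_office), open(d_office_lab)}, require {at(office), key_at(k1,office)}
    → {at(office), key_at(k1,office), key_at(k4,kitchen), locked(d_dock_office), open(d_office_lab)}

== RESULT ==
["at(office)", "key_at(k1,office)", "key_at(k4,kitchen)", "locked(d_dock_office)", "open(d_office_lab)"]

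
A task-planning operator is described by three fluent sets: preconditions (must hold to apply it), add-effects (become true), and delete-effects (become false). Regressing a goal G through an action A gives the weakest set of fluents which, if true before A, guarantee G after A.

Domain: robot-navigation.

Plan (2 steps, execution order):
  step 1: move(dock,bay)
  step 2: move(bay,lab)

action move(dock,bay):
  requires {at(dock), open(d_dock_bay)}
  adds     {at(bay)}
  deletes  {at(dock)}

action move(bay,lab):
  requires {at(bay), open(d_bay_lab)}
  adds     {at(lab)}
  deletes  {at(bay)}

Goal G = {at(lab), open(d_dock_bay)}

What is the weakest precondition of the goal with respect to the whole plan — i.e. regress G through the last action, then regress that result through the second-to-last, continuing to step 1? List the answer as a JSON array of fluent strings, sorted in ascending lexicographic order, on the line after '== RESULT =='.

Regress step by step:
  through step 2 (move(bay,lab)): drop {at(lab)}, keep {open(d_dock_bay)}, require {at(bay), open(d_bay_lab)}
    → {at(bay), open(d_bay_lab), open(d_dock_bay)}
  through step 1 (move(dock,bay)): drop {at(bay)}, keep {open(d_bay_lab), open(d_dock_bay)}, require {at(dock), open(d_dock_bay)}
    → {at(dock), open(d_bay_lab), open(d_dock_bay)}

== RESULT ==
["at(dock)", "open(d_bay_lab)", "open(d_dock_bay)"]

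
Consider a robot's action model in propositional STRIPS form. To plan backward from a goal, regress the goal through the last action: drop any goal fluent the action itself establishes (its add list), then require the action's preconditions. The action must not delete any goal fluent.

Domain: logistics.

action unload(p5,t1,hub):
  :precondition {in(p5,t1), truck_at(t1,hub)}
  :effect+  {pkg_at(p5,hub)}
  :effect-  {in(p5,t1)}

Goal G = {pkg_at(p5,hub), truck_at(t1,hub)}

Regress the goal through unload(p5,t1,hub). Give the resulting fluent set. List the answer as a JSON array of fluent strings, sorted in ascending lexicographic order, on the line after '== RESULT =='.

Regress:
  G ∩ del = {}  (empty — regression defined)
  G \ add = {pkg_at(p5,hub), truck_at(t1,hub)} \ {pkg_at(p5,hub)} = {truck_at(t1,hub)}
  ∪ pre   = {truck_at(t1,hub)} ∪ {in(p5,t1), truck_at(t1,hub)}
          = {in(p5,t1), truck_at(t1,hub)}

== RESULT ==
["in(p5,t1)", "truck_at(t1,hub)"]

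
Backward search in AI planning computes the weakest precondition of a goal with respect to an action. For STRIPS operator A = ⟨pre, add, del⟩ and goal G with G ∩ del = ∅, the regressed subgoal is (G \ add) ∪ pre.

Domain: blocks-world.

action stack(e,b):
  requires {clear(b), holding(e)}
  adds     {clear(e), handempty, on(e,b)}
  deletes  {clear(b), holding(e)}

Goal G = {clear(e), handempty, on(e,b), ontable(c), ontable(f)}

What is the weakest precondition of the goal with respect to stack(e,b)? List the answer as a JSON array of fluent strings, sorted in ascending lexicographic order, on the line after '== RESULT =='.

Compute (G \ add) ∪ pre:
  G ∩ del = {}  (empty — regression defined)
  G \ add = {clear(e), handempty, on(e,b), ontable(c), ontable(f)} \ {clear(e), handempty, on(e,b)} = {ontable(c), ontable(f)}
  ∪ pre   = {ontable(c), ontable(f)} ∪ {clear(b), holding(e)}
          = {clear(b), holding(e), ontable(c), ontable(f)}

== RESULT ==
["clear(b)", "holding(e)", "ontable(c)", "ontable(f)"]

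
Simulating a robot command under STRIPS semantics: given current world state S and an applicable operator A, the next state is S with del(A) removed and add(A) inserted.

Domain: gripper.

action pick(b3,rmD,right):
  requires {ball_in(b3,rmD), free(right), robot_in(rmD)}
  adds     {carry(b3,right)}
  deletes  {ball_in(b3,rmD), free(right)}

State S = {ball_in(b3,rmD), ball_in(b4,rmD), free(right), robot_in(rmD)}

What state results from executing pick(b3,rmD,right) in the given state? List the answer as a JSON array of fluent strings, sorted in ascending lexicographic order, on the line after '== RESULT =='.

Compute (S \ del) ∪ add:
  pre ⊆ S: {ball_in(b3,rmD), free(right), robot_in(rmD)} ⊆ S  — applicable
  S \ del = {ball_in(b4,rmD), robot_in(rmD)}
  ∪ add   = {ball_in(b4,rmD), carry(b3,right), robot_in(rmD)}

== RESULT ==
["ball_in(b4,rmD)", "carry(b3,right)", "robot_in(rmD)"]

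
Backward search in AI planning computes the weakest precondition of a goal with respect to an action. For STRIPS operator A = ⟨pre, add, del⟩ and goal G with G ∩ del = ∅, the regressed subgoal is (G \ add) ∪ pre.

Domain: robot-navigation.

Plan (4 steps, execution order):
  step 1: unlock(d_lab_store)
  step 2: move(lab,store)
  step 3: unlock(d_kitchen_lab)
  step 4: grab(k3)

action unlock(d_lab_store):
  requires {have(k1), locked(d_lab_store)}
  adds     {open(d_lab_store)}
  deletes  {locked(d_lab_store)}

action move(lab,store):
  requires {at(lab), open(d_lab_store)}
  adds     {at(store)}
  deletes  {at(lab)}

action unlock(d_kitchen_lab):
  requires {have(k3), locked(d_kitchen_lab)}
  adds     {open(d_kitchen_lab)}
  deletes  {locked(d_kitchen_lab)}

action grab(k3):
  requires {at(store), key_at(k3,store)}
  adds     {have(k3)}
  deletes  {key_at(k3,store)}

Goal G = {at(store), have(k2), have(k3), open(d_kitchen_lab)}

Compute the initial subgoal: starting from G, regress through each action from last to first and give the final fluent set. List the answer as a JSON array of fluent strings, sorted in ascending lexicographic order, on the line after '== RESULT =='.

Regress step by step:
  through step 4 (grab(k3)): drop {have(k3)}, keep {at(store), have(k2), open(d_kitchen_lab)}, require {at(store), key_at(k3,store)}
    → {at(store), have(k2), key_at(k3,store), open(d_kitchen_lab)}
  through step 3 (unlock(d_kitchen_lab)): drop {open(d_kitchen_lab)}, keep {at(store), have(k2), key_at(k3,store)}, require {have(k3), locked(d_kitchen_lab)}
    → {at(store), have(k2), have(k3), key_at(k3,store), locked(d_kitchen_lab)}
  through step 2 (move(lab,store)): drop {at(store)}, keep {have(k2), have(k3), key_at(k3,store), locked(d_kitchen_lab)}, require {at(lab), open(d_lab_store)}
    → {at(lab), have(k2), have(k3), key_at(k3,store), locked(d_kitchen_lab), open(d_lab_store)}
  through step 1 (unlock(d_lab_store)): drop {open(d_lab_store)}, keep {at(lab), have(k2), have(k3), key_at(k3,store), locked(d_kitchen_lab)}, require {have(k1), locked(d_lab_store)}
    → {at(lab), have(k1), have(k2), have(k3), key_at(k3,store), locked(d_kitchen_lab), locked(d_lab_store)}

== RESULT ==
["at(lab)", "have(k1)", "have(k2)", "have(k3)", "key_at(k3,store)", "locked(d_kitchen_lab)", "locked(d_lab_store)"]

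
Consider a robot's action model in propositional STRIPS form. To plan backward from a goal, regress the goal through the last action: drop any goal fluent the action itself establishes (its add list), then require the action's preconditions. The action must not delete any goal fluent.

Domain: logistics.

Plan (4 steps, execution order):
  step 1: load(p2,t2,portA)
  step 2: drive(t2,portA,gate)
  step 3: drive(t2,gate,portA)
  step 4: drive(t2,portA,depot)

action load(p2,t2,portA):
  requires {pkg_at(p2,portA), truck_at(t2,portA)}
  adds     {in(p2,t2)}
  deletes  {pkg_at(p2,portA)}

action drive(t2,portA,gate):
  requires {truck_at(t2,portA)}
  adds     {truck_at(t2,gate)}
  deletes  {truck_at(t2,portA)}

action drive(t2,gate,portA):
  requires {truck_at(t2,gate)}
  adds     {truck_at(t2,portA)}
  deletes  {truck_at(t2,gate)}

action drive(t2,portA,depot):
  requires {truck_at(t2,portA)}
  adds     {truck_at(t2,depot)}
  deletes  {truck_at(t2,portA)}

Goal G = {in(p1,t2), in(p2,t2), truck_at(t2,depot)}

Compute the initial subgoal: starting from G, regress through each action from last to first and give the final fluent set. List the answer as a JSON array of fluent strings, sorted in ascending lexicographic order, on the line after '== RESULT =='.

Work backward from the goal:
  through step 4 (drive(t2,portA,depot)): drop {truck_at(t2,depot)}, keep {in(p1,t2), in(p2,t2)}, require {truck_at(t2,portA)}
    → {in(p1,t2), in(p2,t2), truck_at(t2,portA)}
  through step 3 (drive(t2,gate,portA)): drop {truck_at(t2,portA)}, keep {in(p1,t2), in(p2,t2)}, require {truck_at(t2,gate)}
    → {in(p1,t2), in(p2,t2), truck_at(t2,gate)}
  through step 2 (drive(t2,portA,gate)): drop {truck_at(t2,gate)}, keep {in(p1,t2), in(p2,t2)}, require {truck_at(t2,portA)}
    → {in(p1,t2), in(p2,t2), truck_at(t2,portA)}
  through step 1 (load(p2,t2,portA)): drop {in(p2,t2)}, keep {in(p1,t2), truck_at(t2,portA)}, require {pkg_at(p2,portA), truck_at(t2,portA)}
    → {in(p1,t2), pkg_at(p2,portA), truck_at(t2,portA)}

== RESULT ==
["in(p1,t2)", "pkg_at(p2,portA)", "truck_at(t2,portA)"]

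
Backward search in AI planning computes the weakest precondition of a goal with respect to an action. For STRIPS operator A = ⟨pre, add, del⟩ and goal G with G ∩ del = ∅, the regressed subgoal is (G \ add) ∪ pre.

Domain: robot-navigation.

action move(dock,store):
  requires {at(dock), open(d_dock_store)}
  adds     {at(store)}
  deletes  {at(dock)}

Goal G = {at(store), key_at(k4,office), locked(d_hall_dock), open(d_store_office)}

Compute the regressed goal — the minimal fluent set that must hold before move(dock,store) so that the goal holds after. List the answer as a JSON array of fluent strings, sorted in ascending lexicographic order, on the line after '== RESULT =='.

Compute (G \ add) ∪ pre:
  G ∩ del = {}  (empty — regression defined)
  G \ add = {at(store), key_at(k4,office), locked(d_hall_dock), open(d_store_office)} \ {at(store)} = {key_at(k4,office), locked(d_hall_dock), open(d_store_office)}
  ∪ pre   = {key_at(k4,office), locked(d_hall_dock), open(d_store_office)} ∪ {at(dock), open(d_dock_store)}
          = {at(dock), key_at(k4,office), locked(d_hall_dock), open(d_dock_store), open(d_store_office)}

== RESULT ==
["at(dock)", "key_at(k4,office)", "locked(d_hall_dock)", "open(d_dock_store)", "open(d_store_office)"]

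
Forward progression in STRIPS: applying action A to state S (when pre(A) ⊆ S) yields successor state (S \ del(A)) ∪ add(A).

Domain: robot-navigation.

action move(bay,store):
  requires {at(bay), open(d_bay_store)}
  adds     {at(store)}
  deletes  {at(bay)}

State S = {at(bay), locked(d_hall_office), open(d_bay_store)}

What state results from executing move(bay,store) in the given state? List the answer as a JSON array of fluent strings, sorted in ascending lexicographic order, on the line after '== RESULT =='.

Compute (S \ del) ∪ add:
  pre ⊆ S: {at(bay), open(d_bay_store)} ⊆ S  — applicable
  S \ del = {locked(d_hall_office), open(d_bay_store)}
  ∪ add   = {at(store), locked(d_hall_office), open(d_bay_store)}

== RESULT ==
["at(store)", "locked(d_hall_office)", "open(d_bay_store)"]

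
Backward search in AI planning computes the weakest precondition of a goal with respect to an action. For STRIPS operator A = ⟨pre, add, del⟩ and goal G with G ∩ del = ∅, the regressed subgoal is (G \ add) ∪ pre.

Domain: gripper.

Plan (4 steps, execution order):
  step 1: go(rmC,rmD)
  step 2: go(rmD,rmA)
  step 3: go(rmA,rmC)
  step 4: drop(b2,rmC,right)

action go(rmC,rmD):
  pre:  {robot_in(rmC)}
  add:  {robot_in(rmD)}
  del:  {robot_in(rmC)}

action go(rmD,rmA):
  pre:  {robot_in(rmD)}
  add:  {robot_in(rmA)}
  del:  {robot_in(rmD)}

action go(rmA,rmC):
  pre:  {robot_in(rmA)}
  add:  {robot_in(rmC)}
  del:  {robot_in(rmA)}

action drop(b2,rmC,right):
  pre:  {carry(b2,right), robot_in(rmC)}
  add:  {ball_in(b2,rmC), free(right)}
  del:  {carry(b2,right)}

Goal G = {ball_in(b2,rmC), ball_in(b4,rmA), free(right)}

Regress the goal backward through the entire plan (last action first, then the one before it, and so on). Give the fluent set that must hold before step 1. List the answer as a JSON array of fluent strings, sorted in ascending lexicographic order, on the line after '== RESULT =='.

Regress step by step:
  through step 4 (drop(b2,rmC,right)): drop {ball_in(b2,rmC), free(right)}, keep {ball_in(b4,rmA)}, require {carry(b2,right), robot_in(rmC)}
    → {ball_in(b4,rmA), carry(b2,right), robot_in(rmC)}
  through step 3 (go(rmA,rmC)): drop {robot_in(rmC)}, keep {ball_in(b4,rmA), carry(b2,right)}, require {robot_in(rmA)}
    → {ball_in(b4,rmA), carry(b2,right), robot_in(rmA)}
  through step 2 (go(rmD,rmA)): drop {robot_in(rmA)}, keep {ball_in(b4,rmA), carry(b2,right)}, require {robot_in(rmD)}
    → {ball_in(b4,rmA), carry(b2,right), robot_in(rmD)}
  through step 1 (go(rmC,rmD)): drop {robot_in(rmD)}, keep {ball_in(b4,rmA), carry(b2,right)}, require {robot_in(rmC)}
    → {ball_in(b4,rmA), carry(b2,right), robot_in(rmC)}

== RESULT ==
["ball_in(b4,rmA)", "carry(b2,right)", "robot_in(rmC)"]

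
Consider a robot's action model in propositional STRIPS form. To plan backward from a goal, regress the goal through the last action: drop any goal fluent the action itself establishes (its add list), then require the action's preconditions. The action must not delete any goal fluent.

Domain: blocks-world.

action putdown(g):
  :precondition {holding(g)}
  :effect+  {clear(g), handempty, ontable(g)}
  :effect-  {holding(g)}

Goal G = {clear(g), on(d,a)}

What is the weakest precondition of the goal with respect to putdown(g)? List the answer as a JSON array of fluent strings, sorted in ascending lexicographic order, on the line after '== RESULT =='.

Regress:
  G ∩ del = {}  (empty — regression defined)
  G \ add = {clear(g), on(d,a)} \ {clear(g), handempty, ontable(g)} = {on(d,a)}
  ∪ pre   = {on(d,a)} ∪ {holding(g)}
          = {holding(g), on(d,a)}

== RESULT ==
["holding(g)", "on(d,a)"]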